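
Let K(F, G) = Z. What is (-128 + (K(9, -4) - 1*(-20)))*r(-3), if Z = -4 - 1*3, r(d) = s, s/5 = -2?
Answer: 1150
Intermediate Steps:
s = -10 (s = 5*(-2) = -10)
r(d) = -10
Z = -7 (Z = -4 - 3 = -7)
K(F, G) = -7
(-128 + (K(9, -4) - 1*(-20)))*r(-3) = (-128 + (-7 - 1*(-20)))*(-10) = (-128 + (-7 + 20))*(-10) = (-128 + 13)*(-10) = -115*(-10) = 1150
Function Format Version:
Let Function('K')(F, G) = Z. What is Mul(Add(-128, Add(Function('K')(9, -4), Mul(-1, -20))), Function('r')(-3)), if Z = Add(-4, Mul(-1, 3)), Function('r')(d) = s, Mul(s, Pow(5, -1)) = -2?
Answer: 1150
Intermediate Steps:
s = -10 (s = Mul(5, -2) = -10)
Function('r')(d) = -10
Z = -7 (Z = Add(-4, -3) = -7)
Function('K')(F, G) = -7
Mul(Add(-128, Add(Function('K')(9, -4), Mul(-1, -20))), Function('r')(-3)) = Mul(Add(-128, Add(-7, Mul(-1, -20))), -10) = Mul(Add(-128, Add(-7, 20)), -10) = Mul(Add(-128, 13), -10) = Mul(-115, -10) = 1150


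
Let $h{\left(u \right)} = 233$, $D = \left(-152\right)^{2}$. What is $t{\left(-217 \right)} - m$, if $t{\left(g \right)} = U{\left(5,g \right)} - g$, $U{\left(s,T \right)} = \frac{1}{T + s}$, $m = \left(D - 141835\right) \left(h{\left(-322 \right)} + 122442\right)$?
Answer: $\frac{3087849036103}{212} \approx 1.4565 \cdot 10^{10}$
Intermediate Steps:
$D = 23104$
$m = -14565325425$ ($m = \left(23104 - 141835\right) \left(233 + 122442\right) = \left(-118731\right) 122675 = -14565325425$)
$t{\left(g \right)} = \frac{1}{5 + g} - g$ ($t{\left(g \right)} = \frac{1}{g + 5} - g = \frac{1}{5 + g} - g$)
$t{\left(-217 \right)} - m = \frac{1 - - 217 \left(5 - 217\right)}{5 - 217} - -14565325425 = \frac{1 - \left(-217\right) \left(-212\right)}{-212} + 14565325425 = - \frac{1 - 46004}{212} + 14565325425 = \left(- \frac{1}{212}\right) \left(-46003\right) + 14565325425 = \frac{46003}{212} + 14565325425 = \frac{3087849036103}{212}$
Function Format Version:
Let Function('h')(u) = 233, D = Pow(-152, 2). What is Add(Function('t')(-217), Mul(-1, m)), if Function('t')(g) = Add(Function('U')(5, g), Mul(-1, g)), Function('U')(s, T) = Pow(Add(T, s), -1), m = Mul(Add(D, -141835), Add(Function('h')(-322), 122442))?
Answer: Rational(3087849036103, 212) ≈ 1.4565e+10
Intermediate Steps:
D = 23104
m = -14565325425 (m = Mul(Add(23104, -141835), Add(233, 122442)) = Mul(-118731, 122675) = -14565325425)
Function('t')(g) = Add(Pow(Add(5, g), -1), Mul(-1, g)) (Function('t')(g) = Add(Pow(Add(g, 5), -1), Mul(-1, g)) = Add(Pow(Add(5, g), -1), Mul(-1, g)))
Add(Function('t')(-217), Mul(-1, m)) = Add(Mul(Pow(Add(5, -217), -1), Add(1, Mul(-1, -217, Add(5, -217)))), Mul(-1, -14565325425)) = Add(Mul(Pow(-212, -1), Add(1, Mul(-1, -217, -212))), 14565325425) = Add(Mul(Rational(-1, 212), Add(1, -46004)), 14565325425) = Add(Mul(Rational(-1, 212), -46003), 14565325425) = Add(Rational(46003, 212), 14565325425) = Rational(3087849036103, 212)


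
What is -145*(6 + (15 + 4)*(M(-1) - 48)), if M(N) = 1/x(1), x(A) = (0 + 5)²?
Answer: 656299/5 ≈ 1.3126e+5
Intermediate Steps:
x(A) = 25 (x(A) = 5² = 25)
M(N) = 1/25
-145*(6 + (15 + 4)*(M(-1) - 48)) = -145*(6 + (15 + 4)*(1/25 - 48)) = -145*(6 + 19*(-1199/25)) = -145*(6 - 22781/25) = -145*(-22631/25) = 656299/5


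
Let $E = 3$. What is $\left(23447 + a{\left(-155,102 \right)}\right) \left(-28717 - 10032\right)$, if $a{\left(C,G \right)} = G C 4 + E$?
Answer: $1541822710$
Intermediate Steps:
$a{\left(C,G \right)} = 3 + 4 C G$ ($a{\left(C,G \right)} = G C 4 + 3 = G 4 C + 3 = 4 C G + 3 = 3 + 4 C G$)
$\left(23447 + a{\left(-155,102 \right)}\right) \left(-28717 - 10032\right) = \left(23447 + \left(3 + 4 \left(-155\right) 102\right)\right) \left(-28717 - 10032\right) = \left(23447 + \left(3 - 63240\right)\right) \left(-38749\right) = \left(23447 - 63237\right) \left(-38749\right) = \left(-39790\right) \left(-38749\right) = 1541822710$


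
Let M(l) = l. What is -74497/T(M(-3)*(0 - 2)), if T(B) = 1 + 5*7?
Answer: -74497/36 ≈ -2069.4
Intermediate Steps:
T(B) = 36 (T(B) = 1 + 35 = 36)
-74497/T(M(-3)*(0 - 2)) = -74497/36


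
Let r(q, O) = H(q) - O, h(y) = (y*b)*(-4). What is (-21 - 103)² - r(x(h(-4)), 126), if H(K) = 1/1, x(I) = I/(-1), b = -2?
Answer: 15501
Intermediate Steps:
h(y) = 8*y (h(y) = (y*(-2))*(-4) = -2*y*(-4) = 8*y)
x(I) = -I (x(I) = I*(-1) = -I)
H(K) = 1
r(q, O) = 1 - O
(-21 - 103)² - r(x(h(-4)), 126) = (-21 - 103)² - (1 - 1*126) = (-124)² - (1 - 126) = 15376 - 1*(-125) = 15376 + 125 = 15501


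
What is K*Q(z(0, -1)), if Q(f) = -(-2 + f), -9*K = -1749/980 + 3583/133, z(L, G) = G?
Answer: -468389/55860 ≈ -8.3851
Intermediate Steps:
K = -468389/167580 (K = -(-1749/980 + 3583/133)/9 = -⅑*468389/18620 = -468389/167580 ≈ -2.7950)
Q(f) = 2 - f
K*Q(z(0, -1)) = -468389*(2 - 1*(-1))/167580 = -468389*(2 + 1)/167580 = -468389/167580*3 = -468389/55860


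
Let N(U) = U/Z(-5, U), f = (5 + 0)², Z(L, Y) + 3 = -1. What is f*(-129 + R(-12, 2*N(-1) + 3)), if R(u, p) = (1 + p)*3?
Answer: -5775/2 ≈ -2887.5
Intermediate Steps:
Z(L, Y) = -4 (Z(L, Y) = -3 - 1 = -4)
f = 25 (f = 5² = 25)
N(U) = -U/4 (N(U) = U/(-4) = U*(-¼) = -U/4)
R(u, p) = 3 + 3*p
f*(-129 + R(-12, 2*N(-1) + 3)) = 25*(-129 + (3 + 3*(2*(-¼*(-1)) + 3))) = 25*(-129 + (3 + 3*(2*(¼) + 3))) = 25*(-129 + (3 + 3*(½ + 3))) = 25*(-129 + (3 + 3*(7/2))) = 25*(-129 + (3 + 21/2)) = 25*(-129 + 27/2) = 25*(-231/2) = -5775/2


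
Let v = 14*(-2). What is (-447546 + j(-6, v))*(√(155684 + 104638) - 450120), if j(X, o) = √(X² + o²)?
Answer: 2*(223773 - √205)*(450120 - √260322) ≈ 2.0121e+11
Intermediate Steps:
v = -28
(-447546 + j(-6, v))*(√(155684 + 104638) - 450120) = (-447546 + √((-6)² + (-28)²))*(√(155684 + 104638) - 450120) = (-447546 + √(36 + 784))*(√260322 - 450120) = (-447546 + √820)*(-450120 + √260322) = (-447546 + 2*√205)*(-450120 + √260322) = (-450120 + √260322)*(-447546 + 2*√205)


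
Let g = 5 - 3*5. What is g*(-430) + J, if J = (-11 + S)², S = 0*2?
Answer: 4421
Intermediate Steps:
S = 0
g = -10 (g = 5 - 15 = -10)
J = 121 (J = (-11 + 0)² = (-11)² = 121)
g*(-430) + J = -10*(-430) + 121 = 4300 + 121 = 4421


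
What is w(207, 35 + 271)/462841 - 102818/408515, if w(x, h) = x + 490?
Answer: -47303650983/189077491115 ≈ -0.25018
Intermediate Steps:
w(x, h) = 490 + x
w(207, 35 + 271)/462841 - 102818/408515 = (490 + 207)/462841 - 102818/408515 = 697*(1/462841) - 102818*1/408515 = 697/462841 - 102818/408515 = -47303650983/189077491115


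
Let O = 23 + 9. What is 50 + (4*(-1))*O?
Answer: -78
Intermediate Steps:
O = 32
50 + (4*(-1))*O = 50 + (4*(-1))*32 = 50 - 4*32 = 50 - 128 = -78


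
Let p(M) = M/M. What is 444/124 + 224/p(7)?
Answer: 7055/31 ≈ 227.58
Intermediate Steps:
p(M) = 1
444/124 + 224/p(7) = 444/124 + 224/1 = 444*(1/124) + 224*1 = 111/31 + 224 = 7055/31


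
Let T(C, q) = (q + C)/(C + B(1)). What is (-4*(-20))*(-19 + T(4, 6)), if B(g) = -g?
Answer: -3760/3 ≈ -1253.3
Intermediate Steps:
T(C, q) = (C + q)/(-1 + C) (T(C, q) = (q + C)/(C - 1*1) = (C + q)/(C - 1) = (C + q)/(-1 + C))
(-4*(-20))*(-19 + T(4, 6)) = (-4*(-20))*(-19 + (4 + 6)/(-1 + 4)) = 80*(-19 + 10/3) = 80*(-47/3) = -3760/3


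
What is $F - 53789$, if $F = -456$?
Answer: $-54245$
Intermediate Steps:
$F - 53789 = -456 - 53789 = -54245$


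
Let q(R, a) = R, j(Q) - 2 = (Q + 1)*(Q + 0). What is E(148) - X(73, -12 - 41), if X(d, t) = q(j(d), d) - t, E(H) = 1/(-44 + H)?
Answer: -567527/104 ≈ -5457.0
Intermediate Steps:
j(Q) = 2 + Q*(1 + Q) (j(Q) = 2 + (Q + 1)*(Q + 0) = 2 + (1 + Q)*Q = 2 + Q*(1 + Q))
X(d, t) = 2 + d + d**2 - t (X(d, t) = (2 + d + d**2) - t = 2 + d + d**2 - t)
E(148) - X(73, -12 - 41) = 1/(-44 + 148) - (2 + 73 + 73**2 - (-12 - 41)) = 1/104 - (2 + 73 + 5329 - 1*(-53)) = 1/104 - (2 + 73 + 5329 + 53) = 1/104 - 1*5457 = 1/104 - 5457 = -567527/104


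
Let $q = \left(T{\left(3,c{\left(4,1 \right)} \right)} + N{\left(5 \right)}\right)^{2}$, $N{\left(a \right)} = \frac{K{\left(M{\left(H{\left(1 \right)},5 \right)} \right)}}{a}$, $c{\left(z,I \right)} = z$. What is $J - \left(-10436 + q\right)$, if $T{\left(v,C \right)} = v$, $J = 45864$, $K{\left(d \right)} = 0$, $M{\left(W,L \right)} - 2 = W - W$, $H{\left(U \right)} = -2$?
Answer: $56291$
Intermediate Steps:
$M{\left(W,L \right)} = 2$ ($M{\left(W,L \right)} = 2 + \left(W - W\right) = 2 + 0 = 2$)
$N{\left(a \right)} = 0$ ($N{\left(a \right)} = \frac{0}{a} = 0$)
$q = 9$ ($q = \left(3 + 0\right)^{2} = 3^{2} = 9$)
$J - \left(-10436 + q\right) = 45864 - \left(-10436 + 9\right) = 45864 - -10427 = 45864 + 10427 = 56291$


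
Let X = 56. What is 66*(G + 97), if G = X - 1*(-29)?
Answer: 12012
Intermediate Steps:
G = 85 (G = 56 - 1*(-29) = 56 + 29 = 85)
66*(G + 97) = 66*(85 + 97) = 66*182 = 12012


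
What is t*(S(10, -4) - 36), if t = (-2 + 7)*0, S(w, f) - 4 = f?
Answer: 0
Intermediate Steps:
S(w, f) = 4 + f
t = 0 (t = 5*0 = 0)
t*(S(10, -4) - 36) = 0*((4 - 4) - 36) = 0*(0 - 36) = 0*(-36) = 0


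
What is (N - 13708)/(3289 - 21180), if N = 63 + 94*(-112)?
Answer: 24173/17891 ≈ 1.3511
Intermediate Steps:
N = -10465 (N = 63 - 10528 = -10465)
(N - 13708)/(3289 - 21180) = (-10465 - 13708)/(3289 - 21180) = -24173/(-17891) = -24173*(-1/17891) = 24173/17891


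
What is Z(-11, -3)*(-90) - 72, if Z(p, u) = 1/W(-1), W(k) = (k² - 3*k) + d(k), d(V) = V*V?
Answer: -90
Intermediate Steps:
d(V) = V²
W(k) = -3*k + 2*k² (W(k) = (k² - 3*k) + k² = -3*k + 2*k²)
Z(p, u) = ⅕ (Z(p, u) = 1/(-(-3 + 2*(-1))) = 1/(-(-3 - 2)) = 1/(-1*(-5)) = 1/5 = ⅕)
Z(-11, -3)*(-90) - 72 = (⅕)*(-90) - 72 = -18 - 72 = -90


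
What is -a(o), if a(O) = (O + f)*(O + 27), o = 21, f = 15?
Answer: -1728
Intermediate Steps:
a(O) = (15 + O)*(27 + O) (a(O) = (O + 15)*(O + 27) = (15 + O)*(27 + O))
-a(o) = -(405 + 21² + 42*21) = -(405 + 441 + 882) = -1*1728 = -1728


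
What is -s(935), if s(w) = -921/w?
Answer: 921/935 ≈ 0.98503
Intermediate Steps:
-s(935) = -(-921)/935 = -1*(-921/935) = 921/935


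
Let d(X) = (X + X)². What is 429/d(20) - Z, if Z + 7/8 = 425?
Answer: -678171/1600 ≈ -423.86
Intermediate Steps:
Z = 3393/8 (Z = -7/8 + 425 = 3393/8 ≈ 424.13)
d(X) = 4*X² (d(X) = (2*X)² = 4*X²)
429/d(20) - Z = 429/((4*20²)) - 1*3393/8 = 429/((4*400)) - 3393/8 = 429/1600 - 3393/8 = -678171/1600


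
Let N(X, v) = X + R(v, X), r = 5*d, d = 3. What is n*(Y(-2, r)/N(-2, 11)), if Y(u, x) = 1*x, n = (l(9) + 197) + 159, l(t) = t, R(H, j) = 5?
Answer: 1825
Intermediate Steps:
r = 15 (r = 5*3 = 15)
n = 365 (n = (9 + 197) + 159 = 206 + 159 = 365)
N(X, v) = 5 + X (N(X, v) = X + 5 = 5 + X)
Y(u, x) = x
n*(Y(-2, r)/N(-2, 11)) = 365*(15/(5 - 2)) = 365*(15/3) = 365*(15*(⅓)) = 365*5 = 1825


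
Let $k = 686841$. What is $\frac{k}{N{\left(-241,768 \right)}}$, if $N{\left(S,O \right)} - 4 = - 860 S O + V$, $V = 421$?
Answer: $\frac{686841}{159176105} \approx 0.004315$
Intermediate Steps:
$N{\left(S,O \right)} = 425 - 860 O S$ ($N{\left(S,O \right)} = 4 + \left(- 860 S O + 421\right) = 4 - \left(-421 + 860 O S\right) = 425 - 860 O S$)
$\frac{k}{N{\left(-241,768 \right)}} = \frac{686841}{425 - 660480 \left(-241\right)} = \frac{686841}{425 + 159175680} = \frac{686841}{159176105}$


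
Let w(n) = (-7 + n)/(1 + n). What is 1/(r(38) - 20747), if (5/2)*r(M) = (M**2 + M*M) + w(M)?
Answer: -195/3820339 ≈ -5.1043e-5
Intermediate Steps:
w(n) = (-7 + n)/(1 + n)
r(M) = 4*M**2/5 + 2*(-7 + M)/(5*(1 + M)) (r(M) = 2*((M**2 + M*M) + (-7 + M)/(1 + M))/5 = 2*((M**2 + M**2) + (-7 + M)/(1 + M))/5 = 2*(2*M**2 + (-7 + M)/(1 + M))/5 = 4*M**2/5 + 2*(-7 + M)/(5*(1 + M)))
1/(r(38) - 20747) = 1/(2*(-7 + 38 + 2*38**2*(1 + 38))/(5*(1 + 38)) - 20747) = 1/((2/5)*(-7 + 38 + 2*1444*39)/39 - 20747) = 1/((2/5)*(1/39)*(-7 + 38 + 112632) - 20747) = 1/((2/5)*(1/39)*112663 - 20747) = 1/(225326/195 - 20747) = 1/(-3820339/195) = -195/3820339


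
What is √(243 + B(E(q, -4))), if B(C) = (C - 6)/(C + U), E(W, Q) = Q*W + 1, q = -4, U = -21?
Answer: 31/2 ≈ 15.500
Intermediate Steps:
E(W, Q) = 1 + Q*W
B(C) = (-6 + C)/(-21 + C) (B(C) = (C - 6)/(C - 21) = (-6 + C)/(-21 + C))
√(243 + B(E(q, -4))) = √(243 + (-6 + (1 - 4*(-4)))/(-21 + (1 - 4*(-4)))) = √(243 + (-6 + (1 + 16))/(-21 + (1 + 16))) = √(243 + (-6 + 17)/(-21 + 17)) = √(243 + 11/(-4)) = √(243 - ¼*11) = √(243 - 11/4) = √(961/4) = 31/2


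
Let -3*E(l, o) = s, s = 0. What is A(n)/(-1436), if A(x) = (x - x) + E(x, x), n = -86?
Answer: 0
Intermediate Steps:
E(l, o) = 0 (E(l, o) = -1/3*0 = 0)
A(x) = 0 (A(x) = (x - x) + 0 = 0 + 0 = 0)
A(n)/(-1436) = 0/(-1436) = 0*(-1/1436) = 0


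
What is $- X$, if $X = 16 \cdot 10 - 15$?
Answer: $-145$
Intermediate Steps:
$X = 145$ ($X = 160 - 15 = 145$)
$- X = \left(-1\right) 145 = -145$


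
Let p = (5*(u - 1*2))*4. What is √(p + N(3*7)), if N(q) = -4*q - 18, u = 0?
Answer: I*√142 ≈ 11.916*I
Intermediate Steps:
N(q) = -18 - 4*q
p = -40 (p = (5*(0 - 1*2))*4 = (5*(0 - 2))*4 = (5*(-2))*4 = -10*4 = -40)
√(p + N(3*7)) = √(-40 + (-18 - 12*7)) = √(-40 + (-18 - 4*21)) = √(-40 + (-18 - 84)) = √(-40 - 102) = √(-142) = I*√142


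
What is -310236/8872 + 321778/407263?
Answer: -30873207413/903309334 ≈ -34.178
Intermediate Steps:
-310236/8872 + 321778/407263 = -310236*1/8872 + 321778*(1/407263) = -77559/2218 + 321778/407263 = -30873207413/903309334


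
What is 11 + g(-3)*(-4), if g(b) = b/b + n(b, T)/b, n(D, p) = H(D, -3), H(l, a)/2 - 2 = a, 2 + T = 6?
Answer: 13/3 ≈ 4.3333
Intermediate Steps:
T = 4 (T = -2 + 6 = 4)
H(l, a) = 4 + 2*a
n(D, p) = -2 (n(D, p) = 4 + 2*(-3) = 4 - 6 = -2)
g(b) = 1 - 2/b (g(b) = b/b - 2/b = 1 - 2/b)
11 + g(-3)*(-4) = 11 + ((-2 - 3)/(-3))*(-4) = 11 - 1/3*(-5)*(-4) = 11 + (5/3)*(-4) = 11 - 20/3 = 13/3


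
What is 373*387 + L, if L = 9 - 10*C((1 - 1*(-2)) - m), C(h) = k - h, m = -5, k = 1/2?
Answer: 144435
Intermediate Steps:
k = 1/2 ≈ 0.50000
C(h) = 1/2 - h
L = 84 (L = 9 - 10*(1/2 - ((1 - 1*(-2)) - 1*(-5))) = 9 - 10*(1/2 - ((1 + 2) + 5)) = 9 - 10*(1/2 - (3 + 5)) = 9 - 10*(1/2 - 1*8) = 9 - 10*(1/2 - 8) = 9 - 10*(-15/2) = 9 + 75 = 84)
373*387 + L = 373*387 + 84 = 144351 + 84 = 144435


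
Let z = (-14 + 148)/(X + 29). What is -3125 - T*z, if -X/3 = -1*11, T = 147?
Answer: -106724/31 ≈ -3442.7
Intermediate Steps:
X = 33 (X = -(-3)*11 = -3*(-11) = 33)
z = 67/31 (z = (-14 + 148)/(33 + 29) = 134/62 = 134*(1/62) = 67/31 ≈ 2.1613)
-3125 - T*z = -3125 - 147*67/31 = -3125 - 1*9849/31 = -3125 - 9849/31 = -106724/31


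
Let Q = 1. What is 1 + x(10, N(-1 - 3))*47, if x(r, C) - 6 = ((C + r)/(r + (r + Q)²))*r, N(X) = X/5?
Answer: 41397/131 ≈ 316.01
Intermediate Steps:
N(X) = X/5 (N(X) = X*(⅕) = X/5)
x(r, C) = 6 + r*(C + r)/(r + (1 + r)²) (x(r, C) = 6 + ((C + r)/(r + (r + 1)²))*r = 6 + ((C + r)/(r + (1 + r)²))*r = 6 + r*(C + r)/(r + (1 + r)²))
1 + x(10, N(-1 - 3))*47 = 1 + ((6 + 7*10² + 18*10 + ((-1 - 3)/5)*10)/(1 + 10² + 3*10))*47 = 1 + ((6 + 7*100 + 180 + ((⅕)*(-4))*10)/(1 + 100 + 30))*47 = 1 + ((6 + 700 + 180 - ⅘*10)/131)*47 = 1 + ((6 + 700 + 180 - 8)/131)*47 = 1 + ((1/131)*878)*47 = 1 + (878/131)*47 = 1 + 41266/131 = 41397/131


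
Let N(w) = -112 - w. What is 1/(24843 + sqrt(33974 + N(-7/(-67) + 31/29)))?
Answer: 6895707/171300650203 - sqrt(127833051598)/1199104551421 ≈ 3.9957e-5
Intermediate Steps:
1/(24843 + sqrt(33974 + N(-7/(-67) + 31/29))) = 1/(24843 + sqrt(33974 + (-112 - (-7/(-67) + 31/29)))) = 1/(24843 + sqrt(33974 + (-112 - (-7*(-1/67) + 31*(1/29))))) = 1/(24843 + sqrt(33974 + (-112 - (7/67 + 31/29)))) = 1/(24843 + sqrt(33974 + (-112 - 1*2280/1943))) = 1/(24843 + sqrt(33974 + (-112 - 2280/1943))) = 1/(24843 + sqrt(33974 - 219896/1943)) = 1/(24843 + sqrt(65791586/1943)) = 1/(24843 + sqrt(127833051598)/1943)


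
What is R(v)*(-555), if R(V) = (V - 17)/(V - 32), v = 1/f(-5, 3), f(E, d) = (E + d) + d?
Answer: -8880/31 ≈ -286.45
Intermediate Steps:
f(E, d) = E + 2*d
v = 1 (v = 1/(-5 + 2*3) = 1/(-5 + 6) = 1/1 = 1)
R(V) = (-17 + V)/(-32 + V)
R(v)*(-555) = ((-17 + 1)/(-32 + 1))*(-555) = (-16/(-31))*(-555) = -1/31*(-16)*(-555) = (16/31)*(-555) = -8880/31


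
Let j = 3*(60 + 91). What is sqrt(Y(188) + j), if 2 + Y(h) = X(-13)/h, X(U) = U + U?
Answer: 3*sqrt(442646)/94 ≈ 21.233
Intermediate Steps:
X(U) = 2*U
Y(h) = -2 - 26/h (Y(h) = -2 + (2*(-13))/h = -2 - 26/h)
j = 453 (j = 3*151 = 453)
sqrt(Y(188) + j) = sqrt((-2 - 26/188) + 453) = sqrt((-2 - 26*1/188) + 453) = sqrt((-2 - 13/94) + 453) = sqrt(-201/94 + 453) = sqrt(42381/94) = 3*sqrt(442646)/94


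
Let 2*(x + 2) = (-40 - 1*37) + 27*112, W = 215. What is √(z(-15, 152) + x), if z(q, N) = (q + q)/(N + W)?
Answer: √792735414/734 ≈ 38.359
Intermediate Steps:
z(q, N) = 2*q/(215 + N) (z(q, N) = (q + q)/(N + 215) = (2*q)/(215 + N) = 2*q/(215 + N))
x = 2943/2 (x = -2 + ((-40 - 1*37) + 27*112)/2 = -2 + ((-40 - 37) + 3024)/2 = -2 + (-77 + 3024)/2 = -2 + (½)*2947 = -2 + 2947/2 = 2943/2 ≈ 1471.5)
√(z(-15, 152) + x) = √(2*(-15)/(215 + 152) + 2943/2) = √(2*(-15)/367 + 2943/2) = √(2*(-15)*(1/367) + 2943/2) = √(-30/367 + 2943/2) = √(1080021/734) = √792735414/734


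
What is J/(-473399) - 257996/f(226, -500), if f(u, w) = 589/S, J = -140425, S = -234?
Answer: 28579684036861/278832011 ≈ 1.0250e+5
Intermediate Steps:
f(u, w) = -589/234 (f(u, w) = 589/(-234) = 589*(-1/234) = -589/234)
J/(-473399) - 257996/f(226, -500) = -140425/(-473399) - 257996/(-589/234) = -140425*(-1/473399) - 257996*(-234/589) = 140425/473399 + 60371064/589 = 28579684036861/278832011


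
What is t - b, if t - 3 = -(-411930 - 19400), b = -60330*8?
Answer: 913973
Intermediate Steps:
b = -482640
t = 431333 (t = 3 - (-411930 - 19400) = 3 - 1*(-431330) = 3 + 431330 = 431333)
t - b = 431333 - 1*(-482640) = 431333 + 482640 = 913973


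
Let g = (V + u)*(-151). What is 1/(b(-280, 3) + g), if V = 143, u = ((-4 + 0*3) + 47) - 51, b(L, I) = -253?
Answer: -1/20638 ≈ -4.8454e-5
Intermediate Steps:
u = -8 (u = ((-4 + 0) + 47) - 51 = (-4 + 47) - 51 = 43 - 51 = -8)
g = -20385 (g = (143 - 8)*(-151) = 135*(-151) = -20385)
1/(b(-280, 3) + g) = 1/(-253 - 20385) = 1/(-20638) = -1/20638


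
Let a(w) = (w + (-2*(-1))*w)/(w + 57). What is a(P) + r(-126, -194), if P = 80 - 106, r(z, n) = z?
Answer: -3984/31 ≈ -128.52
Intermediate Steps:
P = -26
a(w) = 3*w/(57 + w) (a(w) = (w + 2*w)/(57 + w) = (3*w)/(57 + w) = 3*w/(57 + w))
a(P) + r(-126, -194) = 3*(-26)/(57 - 26) - 126 = 3*(-26)/31 - 126 = 3*(-26)*(1/31) - 126 = -78/31 - 126 = -3984/31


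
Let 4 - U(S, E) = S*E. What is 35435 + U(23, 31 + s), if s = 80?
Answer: 32886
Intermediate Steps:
U(S, E) = 4 - E*S (U(S, E) = 4 - S*E = 4 - E*S)
35435 + U(23, 31 + s) = 35435 + (4 - 1*(31 + 80)*23) = 35435 + (4 - 1*111*23) = 35435 + (4 - 2553) = 35435 - 2549 = 32886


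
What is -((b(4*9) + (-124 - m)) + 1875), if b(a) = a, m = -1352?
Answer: -3139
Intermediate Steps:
-((b(4*9) + (-124 - m)) + 1875) = -((4*9 + (-124 - 1*(-1352))) + 1875) = -((36 + (-124 + 1352)) + 1875) = -((36 + 1228) + 1875) = -(1264 + 1875) = -1*3139 = -3139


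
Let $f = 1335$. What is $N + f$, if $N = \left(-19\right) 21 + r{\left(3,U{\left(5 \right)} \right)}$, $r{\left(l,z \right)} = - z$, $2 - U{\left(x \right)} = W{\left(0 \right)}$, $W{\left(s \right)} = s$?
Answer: $934$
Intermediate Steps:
$U{\left(x \right)} = 2$ ($U{\left(x \right)} = 2 - 0 = 2 + 0 = 2$)
$N = -401$ ($N = \left(-19\right) 21 - 2 = -399 - 2 = -401$)
$N + f = -401 + 1335 = 934$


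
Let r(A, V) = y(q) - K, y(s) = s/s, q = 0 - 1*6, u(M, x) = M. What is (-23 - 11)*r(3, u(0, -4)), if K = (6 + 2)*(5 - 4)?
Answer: 238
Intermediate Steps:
q = -6 (q = 0 - 6 = -6)
y(s) = 1
K = 8 (K = 8*1 = 8)
r(A, V) = -7 (r(A, V) = 1 - 1*8 = 1 - 8 = -7)
(-23 - 11)*r(3, u(0, -4)) = (-23 - 11)*(-7) = -34*(-7) = 238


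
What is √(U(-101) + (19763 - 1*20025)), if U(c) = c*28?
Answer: I*√3090 ≈ 55.588*I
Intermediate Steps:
U(c) = 28*c
√(U(-101) + (19763 - 1*20025)) = √(28*(-101) + (19763 - 1*20025)) = √(-2828 + (19763 - 20025)) = √(-2828 - 262) = √(-3090) = I*√3090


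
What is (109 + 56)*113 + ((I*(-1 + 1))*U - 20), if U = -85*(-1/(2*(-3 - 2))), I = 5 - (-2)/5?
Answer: 18625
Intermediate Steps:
I = 27/5 (I = 5 - (-2)/5 = 5 - 1*(-2/5) = 5 + 2/5 = 27/5 ≈ 5.4000)
U = -17/2 (U = -85/((-2*(-5))) = -85/10 = -85*1/10 = -17/2 ≈ -8.5000)
(109 + 56)*113 + ((I*(-1 + 1))*U - 20) = (109 + 56)*113 + ((27*(-1 + 1)/5)*(-17/2) - 20) = 165*113 + (((27/5)*0)*(-17/2) - 20) = 18645 + (0*(-17/2) - 20) = 18645 + (0 - 20) = 18645 - 20 = 18625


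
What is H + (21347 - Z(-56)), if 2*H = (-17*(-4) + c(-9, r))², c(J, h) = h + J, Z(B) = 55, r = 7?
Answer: 23470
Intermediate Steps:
c(J, h) = J + h
H = 2178 (H = (-17*(-4) + (-9 + 7))²/2 = (68 - 2)²/2 = (½)*66² = (½)*4356 = 2178)
H + (21347 - Z(-56)) = 2178 + (21347 - 1*55) = 2178 + (21347 - 55) = 2178 + 21292 = 23470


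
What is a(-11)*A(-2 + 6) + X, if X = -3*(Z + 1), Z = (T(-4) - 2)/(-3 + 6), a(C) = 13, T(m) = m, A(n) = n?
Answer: 55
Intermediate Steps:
Z = -2 (Z = (-4 - 2)/(-3 + 6) = -6/3 = -6*⅓ = -2)
X = 3 (X = -3*(-2 + 1) = -3*(-1) = 3)
a(-11)*A(-2 + 6) + X = 13*(-2 + 6) + 3 = 13*4 + 3 = 52 + 3 = 55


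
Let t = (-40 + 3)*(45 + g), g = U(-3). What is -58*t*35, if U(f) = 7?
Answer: 3905720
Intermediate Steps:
g = 7
t = -1924 (t = (-40 + 3)*(45 + 7) = -37*52 = -1924)
-58*t*35 = -58*(-1924)*35 = 111592*35 = 3905720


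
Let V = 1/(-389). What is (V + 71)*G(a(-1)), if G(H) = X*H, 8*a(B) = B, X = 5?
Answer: -69045/1556 ≈ -44.373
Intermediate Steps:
a(B) = B/8
V = -1/389 ≈ -0.0025707
G(H) = 5*H
(V + 71)*G(a(-1)) = (-1/389 + 71)*(5*((⅛)*(-1))) = 27618*(5*(-⅛))/389 = (27618/389)*(-5/8) = -69045/1556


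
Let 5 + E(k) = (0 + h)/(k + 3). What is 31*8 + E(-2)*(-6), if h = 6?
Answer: 242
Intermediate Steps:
E(k) = -5 + 6/(3 + k) (E(k) = -5 + (0 + 6)/(k + 3) = -5 + 6/(3 + k))
31*8 + E(-2)*(-6) = 31*8 + ((-9 - 5*(-2))/(3 - 2))*(-6) = 248 + ((-9 + 10)/1)*(-6) = 248 + (1*1)*(-6) = 248 + 1*(-6) = 248 - 6 = 242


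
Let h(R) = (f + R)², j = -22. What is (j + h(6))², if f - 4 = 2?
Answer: 14884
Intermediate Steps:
f = 6 (f = 4 + 2 = 6)
h(R) = (6 + R)²
(j + h(6))² = (-22 + (6 + 6)²)² = (-22 + 12²)² = (-22 + 144)² = 122² = 14884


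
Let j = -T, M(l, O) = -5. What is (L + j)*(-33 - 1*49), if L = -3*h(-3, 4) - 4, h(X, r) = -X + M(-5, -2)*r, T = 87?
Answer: 3280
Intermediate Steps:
h(X, r) = -X - 5*r
L = 47 (L = -3*(-1*(-3) - 5*4) - 4 = -3*(3 - 20) - 4 = -3*(-17) - 4 = 51 - 4 = 47)
j = -87 (j = -1*87 = -87)
(L + j)*(-33 - 1*49) = (47 - 87)*(-33 - 1*49) = -40*(-33 - 49) = -40*(-82) = 3280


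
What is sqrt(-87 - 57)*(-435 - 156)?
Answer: -7092*I ≈ -7092.0*I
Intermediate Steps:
sqrt(-87 - 57)*(-435 - 156) = sqrt(-144)*(-591) = (12*I)*(-591) = -7092*I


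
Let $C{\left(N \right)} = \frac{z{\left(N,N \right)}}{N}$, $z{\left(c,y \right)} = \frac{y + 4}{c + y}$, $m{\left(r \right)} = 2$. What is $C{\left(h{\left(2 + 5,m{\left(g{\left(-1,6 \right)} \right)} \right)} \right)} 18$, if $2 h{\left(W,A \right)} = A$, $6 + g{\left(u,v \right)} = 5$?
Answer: $45$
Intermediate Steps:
$g{\left(u,v \right)} = -1$ ($g{\left(u,v \right)} = -6 + 5 = -1$)
$h{\left(W,A \right)} = \frac{A}{2}$
$z{\left(c,y \right)} = \frac{4 + y}{c + y}$
$C{\left(N \right)} = \frac{4 + N}{2 N^{2}}$ ($C{\left(N \right)} = \frac{\frac{1}{N + N} \left(4 + N\right)}{N} = \frac{\frac{1}{2 N} \left(4 + N\right)}{N} = \frac{\frac{1}{2} \frac{1}{N} \left(4 + N\right)}{N} = \frac{4 + N}{2 N^{2}}$)
$C{\left(h{\left(2 + 5,m{\left(g{\left(-1,6 \right)} \right)} \right)} \right)} 18 = \frac{4 + \frac{1}{2} \cdot 2}{2 \cdot 1^{2}} \cdot 18 = \frac{4 + 1}{2 \cdot 1} \cdot 18 = \frac{1}{2} \cdot 1 \cdot 5 \cdot 18 = \frac{5}{2} \cdot 18 = 45$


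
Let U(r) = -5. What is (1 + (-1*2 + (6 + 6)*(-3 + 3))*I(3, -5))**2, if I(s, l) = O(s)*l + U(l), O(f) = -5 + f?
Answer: 81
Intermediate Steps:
I(s, l) = -5 + l*(-5 + s) (I(s, l) = (-5 + s)*l - 5 = l*(-5 + s) - 5 = -5 + l*(-5 + s))
(1 + (-1*2 + (6 + 6)*(-3 + 3))*I(3, -5))**2 = (1 + (-1*2 + (6 + 6)*(-3 + 3))*(-5 - 5*(-5 + 3)))**2 = (1 + (-2 + 12*0)*(-5 - 5*(-2)))**2 = (1 + (-2 + 0)*(-5 + 10))**2 = (1 - 2*5)**2 = (1 - 10)**2 = (-9)**2 = 81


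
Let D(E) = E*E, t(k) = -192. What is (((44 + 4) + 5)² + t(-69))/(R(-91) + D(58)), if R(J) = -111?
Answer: 2617/3253 ≈ 0.80449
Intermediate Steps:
D(E) = E²
(((44 + 4) + 5)² + t(-69))/(R(-91) + D(58)) = (((44 + 4) + 5)² - 192)/(-111 + 58²) = ((48 + 5)² - 192)/(-111 + 3364) = (53² - 192)/3253 = (2809 - 192)*(1/3253) = 2617*(1/3253) = 2617/3253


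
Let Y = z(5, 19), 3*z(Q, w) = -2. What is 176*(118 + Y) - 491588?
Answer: -1412812/3 ≈ -4.7094e+5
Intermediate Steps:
z(Q, w) = -⅔ (z(Q, w) = (⅓)*(-2) = -⅔)
Y = -⅔ ≈ -0.66667
176*(118 + Y) - 491588 = 176*(118 - ⅔) - 491588 = 176*(352/3) - 491588 = 61952/3 - 491588 = -1412812/3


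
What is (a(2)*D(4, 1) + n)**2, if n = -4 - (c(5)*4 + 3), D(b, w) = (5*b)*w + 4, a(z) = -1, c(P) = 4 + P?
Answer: 4489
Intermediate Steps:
D(b, w) = 4 + 5*b*w (D(b, w) = 5*b*w + 4 = 4 + 5*b*w)
n = -43 (n = -4 - ((4 + 5)*4 + 3) = -4 - (9*4 + 3) = -4 - (36 + 3) = -4 - 1*39 = -4 - 39 = -43)
(a(2)*D(4, 1) + n)**2 = (-(4 + 5*4*1) - 43)**2 = (-(4 + 20) - 43)**2 = (-1*24 - 43)**2 = (-24 - 43)**2 = (-67)**2 = 4489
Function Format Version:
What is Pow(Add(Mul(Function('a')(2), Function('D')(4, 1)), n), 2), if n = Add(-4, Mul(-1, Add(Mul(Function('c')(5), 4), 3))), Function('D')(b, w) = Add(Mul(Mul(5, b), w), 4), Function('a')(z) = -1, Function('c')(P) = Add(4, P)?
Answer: 4489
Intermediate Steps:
Function('D')(b, w) = Add(4, Mul(5, b, w)) (Function('D')(b, w) = Add(Mul(5, b, w), 4) = Add(4, Mul(5, b, w)))
n = -43 (n = Add(-4, Mul(-1, Add(Mul(Add(4, 5), 4), 3))) = Add(-4, Mul(-1, Add(Mul(9, 4), 3))) = Add(-4, Mul(-1, Add(36, 3))) = Add(-4, Mul(-1, 39)) = Add(-4, -39) = -43)
Pow(Add(Mul(Function('a')(2), Function('D')(4, 1)), n), 2) = Pow(Add(Mul(-1, Add(4, Mul(5, 4, 1))), -43), 2) = Pow(Add(Mul(-1, Add(4, 20)), -43), 2) = Pow(Add(Mul(-1, 24), -43), 2) = Pow(Add(-24, -43), 2) = Pow(-67, 2) = 4489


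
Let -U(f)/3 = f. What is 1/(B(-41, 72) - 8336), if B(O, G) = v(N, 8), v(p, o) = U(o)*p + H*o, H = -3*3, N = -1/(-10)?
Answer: -5/42052 ≈ -0.00011890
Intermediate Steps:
N = ⅒ (N = -1*(-⅒) = ⅒ ≈ 0.10000)
U(f) = -3*f
H = -9
v(p, o) = -9*o - 3*o*p (v(p, o) = (-3*o)*p - 9*o = -3*o*p - 9*o = -9*o - 3*o*p)
B(O, G) = -372/5 (B(O, G) = 3*8*(-3 - 1*⅒) = 3*8*(-3 - ⅒) = 3*8*(-31/10) = -372/5)
1/(B(-41, 72) - 8336) = 1/(-372/5 - 8336) = 1/(-42052/5) = -5/42052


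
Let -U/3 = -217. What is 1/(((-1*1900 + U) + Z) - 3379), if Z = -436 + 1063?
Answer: -1/4001 ≈ -0.00024994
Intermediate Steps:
U = 651 (U = -3*(-217) = 651)
Z = 627
1/(((-1*1900 + U) + Z) - 3379) = 1/(((-1*1900 + 651) + 627) - 3379) = 1/(((-1900 + 651) + 627) - 3379) = 1/((-1249 + 627) - 3379) = 1/(-622 - 3379) = 1/(-4001) = -1/4001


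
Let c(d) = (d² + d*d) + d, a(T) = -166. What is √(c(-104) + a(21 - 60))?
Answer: √21362 ≈ 146.16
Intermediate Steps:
c(d) = d + 2*d² (c(d) = (d² + d²) + d = 2*d² + d = d + 2*d²)
√(c(-104) + a(21 - 60)) = √(-104*(1 + 2*(-104)) - 166) = √(-104*(1 - 208) - 166) = √(-104*(-207) - 166) = √(21528 - 166) = √21362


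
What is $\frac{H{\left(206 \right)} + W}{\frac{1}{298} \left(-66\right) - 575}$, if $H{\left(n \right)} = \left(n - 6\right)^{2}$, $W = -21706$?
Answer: $- \frac{1362903}{42854} \approx -31.803$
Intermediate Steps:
$H{\left(n \right)} = \left(-6 + n\right)^{2}$
$\frac{H{\left(206 \right)} + W}{\frac{1}{298} \left(-66\right) - 575} = \frac{\left(-6 + 206\right)^{2} - 21706}{\frac{1}{298} \left(-66\right) - 575} = \frac{200^{2} - 21706}{\frac{1}{298} \left(-66\right) - 575} = \frac{40000 - 21706}{- \frac{33}{149} - 575} = \frac{18294}{- \frac{85708}{149}} = 18294 \left(- \frac{149}{85708}\right) = - \frac{1362903}{42854}$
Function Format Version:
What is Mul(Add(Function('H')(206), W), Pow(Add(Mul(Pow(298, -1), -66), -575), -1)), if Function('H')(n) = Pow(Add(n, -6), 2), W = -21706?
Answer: Rational(-1362903, 42854) ≈ -31.803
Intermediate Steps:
Function('H')(n) = Pow(Add(-6, n), 2)
Mul(Add(Function('H')(206), W), Pow(Add(Mul(Pow(298, -1), -66), -575), -1)) = Mul(Add(Pow(Add(-6, 206), 2), -21706), Pow(Add(Mul(Pow(298, -1), -66), -575), -1)) = Mul(Add(Pow(200, 2), -21706), Pow(Add(Mul(Rational(1, 298), -66), -575), -1)) = Mul(Add(40000, -21706), Pow(Add(Rational(-33, 149), -575), -1)) = Mul(18294, Pow(Rational(-85708, 149), -1)) = Mul(18294, Rational(-149, 85708)) = Rational(-1362903, 42854)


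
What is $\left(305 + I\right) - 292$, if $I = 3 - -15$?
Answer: $31$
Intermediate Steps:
$I = 18$ ($I = 3 + 15 = 18$)
$\left(305 + I\right) - 292 = \left(305 + 18\right) - 292 = 323 - 292 = 31$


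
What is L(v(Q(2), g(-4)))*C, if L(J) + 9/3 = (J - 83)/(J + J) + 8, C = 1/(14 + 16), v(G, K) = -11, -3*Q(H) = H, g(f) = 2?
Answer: 17/55 ≈ 0.30909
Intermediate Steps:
Q(H) = -H/3
C = 1/30 ≈ 0.033333
L(J) = 5 + (-83 + J)/(2*J) (L(J) = -3 + ((J - 83)/(J + J) + 8) = -3 + ((-83 + J)/((2*J)) + 8) = -3 + ((-83 + J)*(1/(2*J)) + 8) = -3 + ((-83 + J)/(2*J) + 8) = -3 + (8 + (-83 + J)/(2*J)) = 5 + (-83 + J)/(2*J))
L(v(Q(2), g(-4)))*C = ((1/2)*(-83 + 11*(-11))/(-11))*(1/30) = ((1/2)*(-1/11)*(-83 - 121))*(1/30) = ((1/2)*(-1/11)*(-204))*(1/30) = (102/11)*(1/30) = 17/55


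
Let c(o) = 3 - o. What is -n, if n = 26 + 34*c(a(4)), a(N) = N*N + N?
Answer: 552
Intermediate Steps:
a(N) = N + N² (a(N) = N² + N = N + N²)
n = -552 (n = 26 + 34*(3 - 4*(1 + 4)) = 26 + 34*(3 - 4*5) = 26 + 34*(3 - 1*20) = 26 + 34*(3 - 20) = 26 + 34*(-17) = 26 - 578 = -552)
-n = -1*(-552) = 552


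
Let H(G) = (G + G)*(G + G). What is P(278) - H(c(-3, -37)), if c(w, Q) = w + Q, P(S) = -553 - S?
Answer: -7231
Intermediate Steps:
c(w, Q) = Q + w
H(G) = 4*G² (H(G) = (2*G)*(2*G) = 4*G²)
P(278) - H(c(-3, -37)) = (-553 - 1*278) - 4*(-37 - 3)² = (-553 - 278) - 4*(-40)² = -831 - 4*1600 = -831 - 1*6400 = -831 - 6400 = -7231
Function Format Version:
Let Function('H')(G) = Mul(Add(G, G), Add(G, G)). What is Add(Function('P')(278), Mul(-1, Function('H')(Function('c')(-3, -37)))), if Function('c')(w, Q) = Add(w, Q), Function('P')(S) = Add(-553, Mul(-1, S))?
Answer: -7231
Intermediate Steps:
Function('c')(w, Q) = Add(Q, w)
Function('H')(G) = Mul(4, Pow(G, 2)) (Function('H')(G) = Mul(Mul(2, G), Mul(2, G)) = Mul(4, Pow(G, 2)))
Add(Function('P')(278), Mul(-1, Function('H')(Function('c')(-3, -37)))) = Add(Add(-553, Mul(-1, 278)), Mul(-1, Mul(4, Pow(Add(-37, -3), 2)))) = Add(Add(-553, -278), Mul(-1, Mul(4, Pow(-40, 2)))) = Add(-831, Mul(-1, Mul(4, 1600))) = Add(-831, Mul(-1, 6400)) = Add(-831, -6400) = -7231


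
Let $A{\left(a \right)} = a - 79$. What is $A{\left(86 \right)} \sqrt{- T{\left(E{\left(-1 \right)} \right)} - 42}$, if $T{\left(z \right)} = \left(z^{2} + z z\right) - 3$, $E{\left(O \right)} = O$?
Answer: $7 i \sqrt{41} \approx 44.822 i$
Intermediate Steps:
$T{\left(z \right)} = -3 + 2 z^{2}$ ($T{\left(z \right)} = \left(z^{2} + z^{2}\right) - 3 = 2 z^{2} - 3 = -3 + 2 z^{2}$)
$A{\left(a \right)} = -79 + a$
$A{\left(86 \right)} \sqrt{- T{\left(E{\left(-1 \right)} \right)} - 42} = \left(-79 + 86\right) \sqrt{- (-3 + 2 \left(-1\right)^{2}) - 42} = 7 \sqrt{- (-3 + 2 \cdot 1) - 42} = 7 \sqrt{- (-3 + 2) - 42} = 7 \sqrt{\left(-1\right) \left(-1\right) - 42} = 7 \sqrt{1 - 42} = 7 \sqrt{-41} = 7 i \sqrt{41}$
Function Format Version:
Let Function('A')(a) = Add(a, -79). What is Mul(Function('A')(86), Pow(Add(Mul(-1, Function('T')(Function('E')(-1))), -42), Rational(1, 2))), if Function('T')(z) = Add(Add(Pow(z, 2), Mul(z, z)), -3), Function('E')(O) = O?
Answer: Mul(7, I, Pow(41, Rational(1, 2))) ≈ Mul(44.822, I)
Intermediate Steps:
Function('T')(z) = Add(-3, Mul(2, Pow(z, 2))) (Function('T')(z) = Add(Add(Pow(z, 2), Pow(z, 2)), -3) = Add(Mul(2, Pow(z, 2)), -3) = Add(-3, Mul(2, Pow(z, 2))))
Function('A')(a) = Add(-79, a)
Mul(Function('A')(86), Pow(Add(Mul(-1, Function('T')(Function('E')(-1))), -42), Rational(1, 2))) = Mul(Add(-79, 86), Pow(Add(Mul(-1, Add(-3, Mul(2, Pow(-1, 2)))), -42), Rational(1, 2))) = Mul(7, Pow(Add(Mul(-1, Add(-3, Mul(2, 1))), -42), Rational(1, 2))) = Mul(7, Pow(Add(Mul(-1, Add(-3, 2)), -42), Rational(1, 2))) = Mul(7, Pow(Add(Mul(-1, -1), -42), Rational(1, 2))) = Mul(7, Pow(Add(1, -42), Rational(1, 2))) = Mul(7, Pow(-41, Rational(1, 2))) = Mul(7, Mul(I, Pow(41, Rational(1, 2)))) = Mul(7, I, Pow(41, Rational(1, 2)))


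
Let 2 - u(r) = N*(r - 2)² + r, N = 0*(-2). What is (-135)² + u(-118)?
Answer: 18345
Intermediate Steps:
N = 0
u(r) = 2 - r (u(r) = 2 - (0*(r - 2)² + r) = 2 - (0*(-2 + r)² + r) = 2 - (0 + r) = 2 - r)
(-135)² + u(-118) = (-135)² + (2 - 1*(-118)) = 18225 + (2 + 118) = 18225 + 120 = 18345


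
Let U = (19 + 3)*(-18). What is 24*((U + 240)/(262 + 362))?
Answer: -6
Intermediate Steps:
U = -396 (U = 22*(-18) = -396)
24*((U + 240)/(262 + 362)) = 24*((-396 + 240)/(262 + 362)) = 24*(-156/624) = 24*(-156*1/624) = 24*(-1/4) = -6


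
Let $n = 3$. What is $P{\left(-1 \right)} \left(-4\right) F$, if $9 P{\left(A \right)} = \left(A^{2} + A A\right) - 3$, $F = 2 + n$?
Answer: $\frac{20}{9} \approx 2.2222$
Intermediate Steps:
$F = 5$ ($F = 2 + 3 = 5$)
$P{\left(A \right)} = - \frac{1}{3} + \frac{2 A^{2}}{9}$ ($P{\left(A \right)} = \frac{\left(A^{2} + A A\right) - 3}{9} = \frac{\left(A^{2} + A^{2}\right) - 3}{9} = \frac{2 A^{2} - 3}{9} = \frac{-3 + 2 A^{2}}{9} = - \frac{1}{3} + \frac{2 A^{2}}{9}$)
$P{\left(-1 \right)} \left(-4\right) F = \left(- \frac{1}{3} + \frac{2 \left(-1\right)^{2}}{9}\right) \left(-4\right) 5 = \left(- \frac{1}{3} + \frac{2}{9} \cdot 1\right) \left(-4\right) 5 = \left(- \frac{1}{3} + \frac{2}{9}\right) \left(-4\right) 5 = \left(- \frac{1}{9}\right) \left(-4\right) 5 = \frac{4}{9} \cdot 5 = \frac{20}{9}$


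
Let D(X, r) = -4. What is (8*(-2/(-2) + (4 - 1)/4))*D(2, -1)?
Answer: -56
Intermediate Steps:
(8*(-2/(-2) + (4 - 1)/4))*D(2, -1) = (8*(-2/(-2) + (4 - 1)/4))*(-4) = (8*(-2*(-½) + 3*(¼)))*(-4) = (8*(1 + ¾))*(-4) = (8*(7/4))*(-4) = 14*(-4) = -56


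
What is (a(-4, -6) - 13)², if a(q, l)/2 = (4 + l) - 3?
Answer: 529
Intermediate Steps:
a(q, l) = 2 + 2*l (a(q, l) = 2*((4 + l) - 3) = 2*(1 + l) = 2 + 2*l)
(a(-4, -6) - 13)² = ((2 + 2*(-6)) - 13)² = ((2 - 12) - 13)² = (-10 - 13)² = (-23)² = 529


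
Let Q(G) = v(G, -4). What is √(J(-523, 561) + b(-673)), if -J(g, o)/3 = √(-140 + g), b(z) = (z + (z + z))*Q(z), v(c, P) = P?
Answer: √(8076 - 3*I*√663) ≈ 89.868 - 0.4298*I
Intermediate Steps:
Q(G) = -4
b(z) = -12*z (b(z) = (z + (z + z))*(-4) = (z + 2*z)*(-4) = (3*z)*(-4) = -12*z)
J(g, o) = -3*√(-140 + g)
√(J(-523, 561) + b(-673)) = √(-3*√(-140 - 523) - 12*(-673)) = √(-3*I*√663 + 8076) = √(8076 - 3*I*√663)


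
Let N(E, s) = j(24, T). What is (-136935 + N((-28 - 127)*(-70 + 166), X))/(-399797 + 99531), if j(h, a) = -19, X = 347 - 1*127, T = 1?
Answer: 68477/150133 ≈ 0.45611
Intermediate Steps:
X = 220 (X = 347 - 127 = 220)
N(E, s) = -19
(-136935 + N((-28 - 127)*(-70 + 166), X))/(-399797 + 99531) = (-136935 - 19)/(-399797 + 99531) = -136954/(-300266) = -136954*(-1/300266) = 68477/150133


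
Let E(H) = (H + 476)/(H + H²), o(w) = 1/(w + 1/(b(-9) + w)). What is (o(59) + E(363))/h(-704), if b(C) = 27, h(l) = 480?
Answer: 2231611/45981936000 ≈ 4.8532e-5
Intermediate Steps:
o(w) = 1/(w + 1/(27 + w))
E(H) = (476 + H)/(H + H²)
(o(59) + E(363))/h(-704) = ((27 + 59)/(1 + 59² + 27*59) + (476 + 363)/(363*(1 + 363)))/480 = (86/(1 + 3481 + 1593) + (1/363)*839/364)*(1/480) = (86/5075 + (1/363)*(1/364)*839)*(1/480) = ((1/5075)*86 + 839/132132)*(1/480) = (86/5075 + 839/132132)*(1/480) = (2231611/95795700)*(1/480) = 2231611/45981936000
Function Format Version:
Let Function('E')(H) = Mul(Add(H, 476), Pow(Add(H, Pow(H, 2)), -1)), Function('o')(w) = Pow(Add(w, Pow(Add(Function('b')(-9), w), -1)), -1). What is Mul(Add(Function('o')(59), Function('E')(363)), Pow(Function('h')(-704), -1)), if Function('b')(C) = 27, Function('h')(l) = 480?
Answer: Rational(2231611, 45981936000) ≈ 4.8532e-5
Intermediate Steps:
Function('o')(w) = Pow(Add(w, Pow(Add(27, w), -1)), -1)
Function('E')(H) = Mul(Pow(Add(H, Pow(H, 2)), -1), Add(476, H)) (Function('E')(H) = Mul(Add(476, H), Pow(Add(H, Pow(H, 2)), -1)) = Mul(Pow(Add(H, Pow(H, 2)), -1), Add(476, H)))
Mul(Add(Function('o')(59), Function('E')(363)), Pow(Function('h')(-704), -1)) = Mul(Add(Mul(Pow(Add(1, Pow(59, 2), Mul(27, 59)), -1), Add(27, 59)), Mul(Pow(363, -1), Pow(Add(1, 363), -1), Add(476, 363))), Pow(480, -1)) = Mul(Add(Mul(Pow(Add(1, 3481, 1593), -1), 86), Mul(Rational(1, 363), Pow(364, -1), 839)), Rational(1, 480)) = Mul(Add(Mul(Pow(5075, -1), 86), Mul(Rational(1, 363), Rational(1, 364), 839)), Rational(1, 480)) = Mul(Add(Mul(Rational(1, 5075), 86), Rational(839, 132132)), Rational(1, 480)) = Mul(Add(Rational(86, 5075), Rational(839, 132132)), Rational(1, 480)) = Mul(Rational(2231611, 95795700), Rational(1, 480)) = Rational(2231611, 45981936000)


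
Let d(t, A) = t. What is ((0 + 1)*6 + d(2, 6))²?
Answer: 64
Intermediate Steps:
((0 + 1)*6 + d(2, 6))² = ((0 + 1)*6 + 2)² = (1*6 + 2)² = (6 + 2)² = 8² = 64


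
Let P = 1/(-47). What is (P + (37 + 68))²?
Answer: 24344356/2209 ≈ 11021.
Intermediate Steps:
P = -1/47 ≈ -0.021277
(P + (37 + 68))² = (-1/47 + (37 + 68))² = (-1/47 + 105)² = (4934/47)² = 24344356/2209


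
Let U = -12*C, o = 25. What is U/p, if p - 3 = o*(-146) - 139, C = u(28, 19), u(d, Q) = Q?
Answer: 38/631 ≈ 0.060222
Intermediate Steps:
C = 19
p = -3786 (p = 3 + (25*(-146) - 139) = 3 + (-3650 - 139) = 3 - 3789 = -3786)
U = -228 (U = -12*19 = -228)
U/p = -228/(-3786) = -228*(-1/3786) = 38/631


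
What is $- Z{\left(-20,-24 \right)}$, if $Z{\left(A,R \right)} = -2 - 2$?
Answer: $4$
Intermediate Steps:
$Z{\left(A,R \right)} = -4$
$- Z{\left(-20,-24 \right)} = \left(-1\right) \left(-4\right) = 4$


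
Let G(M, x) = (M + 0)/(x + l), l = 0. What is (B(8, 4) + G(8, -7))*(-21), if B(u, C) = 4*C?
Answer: -312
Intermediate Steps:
G(M, x) = M/x (G(M, x) = (M + 0)/(x + 0) = M/x)
(B(8, 4) + G(8, -7))*(-21) = (4*4 + 8/(-7))*(-21) = (16 + 8*(-⅐))*(-21) = (16 - 8/7)*(-21) = (104/7)*(-21) = -312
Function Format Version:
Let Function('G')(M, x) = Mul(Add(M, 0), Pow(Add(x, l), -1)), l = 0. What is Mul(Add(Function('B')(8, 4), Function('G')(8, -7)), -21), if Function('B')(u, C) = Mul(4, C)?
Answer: -312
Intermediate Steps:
Function('G')(M, x) = Mul(M, Pow(x, -1)) (Function('G')(M, x) = Mul(Add(M, 0), Pow(Add(x, 0), -1)) = Mul(M, Pow(x, -1)))
Mul(Add(Function('B')(8, 4), Function('G')(8, -7)), -21) = Mul(Add(Mul(4, 4), Mul(8, Pow(-7, -1))), -21) = Mul(Add(16, Mul(8, Rational(-1, 7))), -21) = Mul(Add(16, Rational(-8, 7)), -21) = Mul(Rational(104, 7), -21) = -312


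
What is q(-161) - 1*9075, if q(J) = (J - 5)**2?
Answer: 18481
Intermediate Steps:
q(J) = (-5 + J)**2
q(-161) - 1*9075 = (-5 - 161)**2 - 1*9075 = (-166)**2 - 9075 = 27556 - 9075 = 18481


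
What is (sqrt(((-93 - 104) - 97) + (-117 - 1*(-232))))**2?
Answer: -179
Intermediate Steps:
(sqrt(((-93 - 104) - 97) + (-117 - 1*(-232))))**2 = (sqrt((-197 - 97) + (-117 + 232)))**2 = (sqrt(-294 + 115))**2 = (sqrt(-179))**2 = (I*sqrt(179))**2 = -179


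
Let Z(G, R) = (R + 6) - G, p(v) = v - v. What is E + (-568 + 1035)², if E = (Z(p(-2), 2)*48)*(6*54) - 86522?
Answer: 255983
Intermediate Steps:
p(v) = 0
Z(G, R) = 6 + R - G (Z(G, R) = (6 + R) - G = 6 + R - G)
E = 37894 (E = ((6 + 2 - 1*0)*48)*(6*54) - 86522 = ((6 + 2 + 0)*48)*324 - 86522 = (8*48)*324 - 86522 = 384*324 - 86522 = 124416 - 86522 = 37894)
E + (-568 + 1035)² = 37894 + (-568 + 1035)² = 37894 + 467² = 37894 + 218089 = 255983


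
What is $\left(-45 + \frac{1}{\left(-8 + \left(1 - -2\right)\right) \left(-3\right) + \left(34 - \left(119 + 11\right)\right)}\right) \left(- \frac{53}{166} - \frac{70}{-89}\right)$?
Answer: $- \frac{1398241}{66483} \approx -21.032$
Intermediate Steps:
$\left(-45 + \frac{1}{\left(-8 + \left(1 - -2\right)\right) \left(-3\right) + \left(34 - \left(119 + 11\right)\right)}\right) \left(- \frac{53}{166} - \frac{70}{-89}\right) = \left(-45 + \frac{1}{\left(-8 + \left(1 + 2\right)\right) \left(-3\right) + \left(34 - 130\right)}\right) \left(\left(-53\right) \frac{1}{166} - - \frac{70}{89}\right) = \left(-45 + \frac{1}{\left(-8 + 3\right) \left(-3\right) + \left(34 - 130\right)}\right) \left(- \frac{53}{166} + \frac{70}{89}\right) = \left(-45 + \frac{1}{\left(-5\right) \left(-3\right) - 96}\right) \frac{6903}{14774} = \left(-45 + \frac{1}{15 - 96}\right) \frac{6903}{14774} = \left(-45 + \frac{1}{-81}\right) \frac{6903}{14774} = \left(-45 - \frac{1}{81}\right) \frac{6903}{14774} = \left(- \frac{3646}{81}\right) \frac{6903}{14774} = - \frac{1398241}{66483}$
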